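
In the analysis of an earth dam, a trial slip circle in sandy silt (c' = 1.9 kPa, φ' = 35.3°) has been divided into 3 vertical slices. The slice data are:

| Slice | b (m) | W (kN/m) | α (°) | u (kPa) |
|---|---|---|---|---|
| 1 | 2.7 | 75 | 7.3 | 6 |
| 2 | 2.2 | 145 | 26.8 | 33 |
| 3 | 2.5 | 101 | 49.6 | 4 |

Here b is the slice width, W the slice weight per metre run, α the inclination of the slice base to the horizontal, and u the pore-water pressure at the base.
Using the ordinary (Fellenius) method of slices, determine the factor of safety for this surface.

FS = 0.84

Ordinary method of slices: FS = Σ[c'·Δl_i + (W_i cosα_i − u_i·Δl_i)·tanφ'] / Σ W_i sinα_i, with Δl_i = b_i / cosα_i.
Slice 1: Δl = 2.7/cos7.3° = 2.722 m; N'_1 = 75·cos7.3° − 6·2.722 = 58.1; c'Δl = 5.17; W sinα = 9.5
Slice 2: Δl = 2.2/cos26.8° = 2.465 m; N'_2 = 145·cos26.8° − 33·2.465 = 48.1; c'Δl = 4.68; W sinα = 65.4
Slice 3: Δl = 2.5/cos49.6° = 3.857 m; N'_3 = 101·cos49.6° − 4·3.857 = 50.0; c'Δl = 7.33; W sinα = 76.9
Σc'Δl = 17.2 kN/m; ΣN' = 156.2 kN/m; ΣW sinα = 151.8 kN/m
Resisting = 17.2 + 156.2·tan35.3° = 17.2 + 110.6 = 127.8 kN/m
FS = 127.8 / 151.8 = 0.842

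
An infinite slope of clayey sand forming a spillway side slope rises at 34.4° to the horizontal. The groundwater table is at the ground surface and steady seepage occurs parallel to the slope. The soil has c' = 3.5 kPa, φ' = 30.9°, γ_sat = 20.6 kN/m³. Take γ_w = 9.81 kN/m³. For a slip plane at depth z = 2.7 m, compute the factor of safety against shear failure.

FS = 0.59

With seepage parallel to the slope and the water table at the surface, the effective normal stress on the slip plane uses the buoyant unit weight γ' = γ_sat − γ_w while the driving shear stress uses γ_sat:
FS = [c' + γ' z cos²β tanφ'] / [γ_sat z sinβ cosβ]
γ' = 20.6 − 9.81 = 10.79 kN/m³
Numerator = 3.5 + 10.79·2.7·cos²34.4°·tan30.9° = 3.5 + 10.79·2.7·0.6808·0.5985 = 15.370 kPa
Denominator = 20.6·2.7·sin34.4°·cos34.4° = 20.6·2.7·0.5650·0.8251 = 25.928 kPa
FS = 15.370 / 25.928 = 0.593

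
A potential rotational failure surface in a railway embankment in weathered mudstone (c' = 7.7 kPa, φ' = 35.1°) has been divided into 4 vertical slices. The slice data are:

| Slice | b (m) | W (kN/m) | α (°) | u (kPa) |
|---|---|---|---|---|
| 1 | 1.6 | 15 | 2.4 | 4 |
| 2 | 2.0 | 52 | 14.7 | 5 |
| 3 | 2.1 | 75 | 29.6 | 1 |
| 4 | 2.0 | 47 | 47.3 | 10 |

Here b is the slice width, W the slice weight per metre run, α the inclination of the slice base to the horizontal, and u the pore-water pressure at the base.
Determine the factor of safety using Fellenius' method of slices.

Ordinary method of slices: FS = Σ[c'·Δl_i + (W_i cosα_i − u_i·Δl_i)·tanφ'] / Σ W_i sinα_i, with Δl_i = b_i / cosα_i.
Slice 1: Δl = 1.6/cos2.4° = 1.601 m; N'_1 = 15·cos2.4° − 4·1.601 = 8.6; c'Δl = 12.33; W sinα = 0.6
Slice 2: Δl = 2.0/cos14.7° = 2.068 m; N'_2 = 52·cos14.7° − 5·2.068 = 40.0; c'Δl = 15.92; W sinα = 13.2
Slice 3: Δl = 2.1/cos29.6° = 2.415 m; N'_3 = 75·cos29.6° − 1·2.415 = 62.8; c'Δl = 18.60; W sinα = 37.0
Slice 4: Δl = 2.0/cos47.3° = 2.949 m; N'_4 = 47·cos47.3° − 10·2.949 = 2.4; c'Δl = 22.71; W sinα = 34.5
Σc'Δl = 69.6 kN/m; ΣN' = 113.7 kN/m; ΣW sinα = 85.4 kN/m
Resisting = 69.6 + 113.7·tan35.1° = 69.6 + 79.9 = 149.5 kN/m
FS = 149.5 / 85.4 = 1.750

FS = 1.75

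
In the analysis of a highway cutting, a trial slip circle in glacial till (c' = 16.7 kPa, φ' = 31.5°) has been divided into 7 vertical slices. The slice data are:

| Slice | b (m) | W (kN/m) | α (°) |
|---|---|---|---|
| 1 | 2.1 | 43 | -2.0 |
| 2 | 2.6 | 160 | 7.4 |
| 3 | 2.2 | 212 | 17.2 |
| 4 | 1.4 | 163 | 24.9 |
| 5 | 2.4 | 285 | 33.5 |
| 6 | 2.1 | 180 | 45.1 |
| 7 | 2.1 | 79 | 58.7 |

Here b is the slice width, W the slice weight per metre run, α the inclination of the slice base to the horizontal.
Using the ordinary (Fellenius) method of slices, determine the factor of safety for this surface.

FS = 1.78

Ordinary method of slices: FS = Σ[c'·Δl_i + (W_i cosα_i)·tanφ'] / Σ W_i sinα_i, with Δl_i = b_i / cosα_i.
Slice 1: Δl = 2.1/cos(-2.0°) = 2.101 m; N'_1 = 43·cos(-2.0°) = 43.0; c'Δl = 35.09; W sinα = -1.5
Slice 2: Δl = 2.6/cos7.4° = 2.622 m; N'_2 = 160·cos7.4° = 158.7; c'Δl = 43.78; W sinα = 20.6
Slice 3: Δl = 2.2/cos17.2° = 2.303 m; N'_3 = 212·cos17.2° = 202.5; c'Δl = 38.46; W sinα = 62.7
Slice 4: Δl = 1.4/cos24.9° = 1.543 m; N'_4 = 163·cos24.9° = 147.8; c'Δl = 25.78; W sinα = 68.6
Slice 5: Δl = 2.4/cos33.5° = 2.878 m; N'_5 = 285·cos33.5° = 237.7; c'Δl = 48.06; W sinα = 157.3
Slice 6: Δl = 2.1/cos45.1° = 2.975 m; N'_6 = 180·cos45.1° = 127.1; c'Δl = 49.68; W sinα = 127.5
Slice 7: Δl = 2.1/cos58.7° = 4.042 m; N'_7 = 79·cos58.7° = 41.0; c'Δl = 67.50; W sinα = 67.5
Σc'Δl = 308.4 kN/m; ΣN' = 957.8 kN/m; ΣW sinα = 502.7 kN/m
Resisting = 308.4 + 957.8·tan31.5° = 308.4 + 586.9 = 895.3 kN/m
FS = 895.3 / 502.7 = 1.781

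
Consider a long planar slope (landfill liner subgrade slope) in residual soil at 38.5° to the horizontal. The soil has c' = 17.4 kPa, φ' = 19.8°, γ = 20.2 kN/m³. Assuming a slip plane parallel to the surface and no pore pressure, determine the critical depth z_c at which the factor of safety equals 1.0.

z_c = 3.23 m

Setting FS = 1.00 in FS = [c' + γz cos²β tanφ'] / [γz sinβ cosβ] and solving for z:
z = c' / [γ cosβ (FS·sinβ − cosβ·tanφ')]
  = 17.4 / [20.2·cos38.5°·(1.00·sin38.5° − cos38.5°·tan19.8°)]
  = 17.4 / [20.2·0.7826·(1.00·0.6225 − 0.7826·0.3600)]
  = 17.4 / 5.3869 = 3.230 m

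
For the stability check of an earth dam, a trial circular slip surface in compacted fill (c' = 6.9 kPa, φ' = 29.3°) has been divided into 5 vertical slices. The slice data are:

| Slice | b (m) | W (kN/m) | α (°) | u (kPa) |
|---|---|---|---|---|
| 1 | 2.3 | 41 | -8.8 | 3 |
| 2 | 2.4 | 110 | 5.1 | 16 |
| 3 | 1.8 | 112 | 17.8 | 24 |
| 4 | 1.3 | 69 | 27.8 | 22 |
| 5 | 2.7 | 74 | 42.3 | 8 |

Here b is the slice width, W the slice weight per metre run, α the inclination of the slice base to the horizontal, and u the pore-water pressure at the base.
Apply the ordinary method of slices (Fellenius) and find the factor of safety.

Ordinary method of slices: FS = Σ[c'·Δl_i + (W_i cosα_i − u_i·Δl_i)·tanφ'] / Σ W_i sinα_i, with Δl_i = b_i / cosα_i.
Slice 1: Δl = 2.3/cos(-8.8°) = 2.327 m; N'_1 = 41·cos(-8.8°) − 3·2.327 = 33.5; c'Δl = 16.06; W sinα = -6.3
Slice 2: Δl = 2.4/cos5.1° = 2.410 m; N'_2 = 110·cos5.1° − 16·2.410 = 71.0; c'Δl = 16.63; W sinα = 9.8
Slice 3: Δl = 1.8/cos17.8° = 1.890 m; N'_3 = 112·cos17.8° − 24·1.890 = 61.3; c'Δl = 13.04; W sinα = 34.2
Slice 4: Δl = 1.3/cos27.8° = 1.470 m; N'_4 = 69·cos27.8° − 22·1.470 = 28.7; c'Δl = 10.14; W sinα = 32.2
Slice 5: Δl = 2.7/cos42.3° = 3.650 m; N'_5 = 74·cos42.3° − 8·3.650 = 25.5; c'Δl = 25.19; W sinα = 49.8
Σc'Δl = 81.1 kN/m; ΣN' = 220.0 kN/m; ΣW sinα = 119.7 kN/m
Resisting = 81.1 + 220.0·tan29.3° = 81.1 + 123.5 = 204.5 kN/m
FS = 204.5 / 119.7 = 1.708

FS = 1.71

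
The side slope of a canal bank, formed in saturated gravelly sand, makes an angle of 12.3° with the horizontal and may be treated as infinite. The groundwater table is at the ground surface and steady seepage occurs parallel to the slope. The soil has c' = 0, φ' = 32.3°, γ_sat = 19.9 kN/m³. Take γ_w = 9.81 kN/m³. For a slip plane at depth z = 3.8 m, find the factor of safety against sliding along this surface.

With seepage parallel to the slope and the water table at the surface, the effective normal stress on the slip plane uses the buoyant unit weight γ' = γ_sat − γ_w while the driving shear stress uses γ_sat:
FS = [c' + γ' z cos²β tanφ'] / [γ_sat z sinβ cosβ]
(For c' = 0 this reduces to FS = (γ'/γ_sat)·tanφ'/tanβ.)
γ' = 19.9 − 9.81 = 10.09 kN/m³
Numerator = 0.0 + 10.09·3.8·cos²12.3°·tan32.3° = 0.0 + 10.09·3.8·0.9546·0.6322 = 23.139 kPa
Denominator = 19.9·3.8·sin12.3°·cos12.3° = 19.9·3.8·0.2130·0.9770 = 15.740 kPa
FS = 23.139 / 15.740 = 1.470

FS = 1.47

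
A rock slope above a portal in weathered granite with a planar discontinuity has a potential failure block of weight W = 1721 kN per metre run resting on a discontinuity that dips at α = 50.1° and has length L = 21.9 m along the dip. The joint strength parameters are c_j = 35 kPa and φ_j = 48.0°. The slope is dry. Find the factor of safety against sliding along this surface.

Resolving the block weight along and normal to the plane and applying the Mohr–Coulomb strength on the joint:
N' = W cosα = 1721·cos50.1° = 1103.9 kN/m
Driving force T = W sinα = 1721·sin50.1° = 1320.3 kN/m
Resisting force R = c_j·L + N'·tanφ_j = 35·21.9 + 1103.9·tan48.0° = 766.5 + 1226.0 = 1992.5 kN/m
FS = R / T = 1992.5 / 1320.3 = 1.509

FS = 1.51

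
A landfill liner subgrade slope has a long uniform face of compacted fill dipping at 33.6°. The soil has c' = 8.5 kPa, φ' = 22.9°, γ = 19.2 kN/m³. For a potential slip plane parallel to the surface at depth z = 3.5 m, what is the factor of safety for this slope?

For an infinite slope with a slip plane parallel to the surface (no pore pressure): FS = [c' + γz cos²β tanφ'] / [γz sinβ cosβ].
γz = 19.2·3.5 = 67.20 kN/m²
Numerator = 8.5 + 67.20·cos²33.6°·tan22.9° = 8.5 + 67.20·0.6938·0.4224 = 28.193 kPa
Denominator = 67.20·sin33.6°·cos33.6° = 67.20·0.5534·0.8329 = 30.975 kPa
FS = 28.193 / 30.975 = 0.910

FS = 0.91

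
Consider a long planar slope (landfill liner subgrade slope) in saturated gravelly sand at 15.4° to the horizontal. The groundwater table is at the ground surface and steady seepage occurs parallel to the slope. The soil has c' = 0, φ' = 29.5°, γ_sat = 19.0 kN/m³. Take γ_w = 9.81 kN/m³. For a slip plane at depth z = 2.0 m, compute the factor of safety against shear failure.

With seepage parallel to the slope and the water table at the surface, the effective normal stress on the slip plane uses the buoyant unit weight γ' = γ_sat − γ_w while the driving shear stress uses γ_sat:
FS = [c' + γ' z cos²β tanφ'] / [γ_sat z sinβ cosβ]
(For c' = 0 this reduces to FS = (γ'/γ_sat)·tanφ'/tanβ.)
γ' = 19.0 − 9.81 = 9.19 kN/m³
Numerator = 0.0 + 9.19·2.0·cos²15.4°·tan29.5° = 0.0 + 9.19·2.0·0.9295·0.5658 = 9.666 kPa
Denominator = 19.0·2.0·sin15.4°·cos15.4° = 19.0·2.0·0.2656·0.9641 = 9.729 kPa
FS = 9.666 / 9.729 = 0.993

FS = 0.99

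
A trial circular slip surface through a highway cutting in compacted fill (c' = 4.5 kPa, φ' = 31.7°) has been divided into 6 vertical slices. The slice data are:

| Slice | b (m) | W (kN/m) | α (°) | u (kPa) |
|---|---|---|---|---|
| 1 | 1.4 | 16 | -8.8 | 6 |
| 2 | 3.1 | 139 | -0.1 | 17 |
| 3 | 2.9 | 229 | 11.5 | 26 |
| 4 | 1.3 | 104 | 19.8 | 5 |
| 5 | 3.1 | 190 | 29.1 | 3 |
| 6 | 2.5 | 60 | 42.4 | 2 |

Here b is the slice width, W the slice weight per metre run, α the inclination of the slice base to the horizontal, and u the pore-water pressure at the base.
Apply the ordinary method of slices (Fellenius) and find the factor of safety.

Ordinary method of slices: FS = Σ[c'·Δl_i + (W_i cosα_i − u_i·Δl_i)·tanφ'] / Σ W_i sinα_i, with Δl_i = b_i / cosα_i.
Slice 1: Δl = 1.4/cos(-8.8°) = 1.417 m; N'_1 = 16·cos(-8.8°) − 6·1.417 = 7.3; c'Δl = 6.38; W sinα = -2.4
Slice 2: Δl = 3.1/cos(-0.1°) = 3.100 m; N'_2 = 139·cos(-0.1°) − 17·3.100 = 86.3; c'Δl = 13.95; W sinα = -0.2
Slice 3: Δl = 2.9/cos11.5° = 2.959 m; N'_3 = 229·cos11.5° − 26·2.959 = 147.5; c'Δl = 13.32; W sinα = 45.7
Slice 4: Δl = 1.3/cos19.8° = 1.382 m; N'_4 = 104·cos19.8° − 5·1.382 = 90.9; c'Δl = 6.22; W sinα = 35.2
Slice 5: Δl = 3.1/cos29.1° = 3.548 m; N'_5 = 190·cos29.1° − 3·3.548 = 155.4; c'Δl = 15.97; W sinα = 92.4
Slice 6: Δl = 2.5/cos42.4° = 3.385 m; N'_6 = 60·cos42.4° − 2·3.385 = 37.5; c'Δl = 15.23; W sinα = 40.5
Σc'Δl = 71.1 kN/m; ΣN' = 524.9 kN/m; ΣW sinα = 211.1 kN/m
Resisting = 71.1 + 524.9·tan31.7° = 71.1 + 324.2 = 395.3 kN/m
FS = 395.3 / 211.1 = 1.873

FS = 1.87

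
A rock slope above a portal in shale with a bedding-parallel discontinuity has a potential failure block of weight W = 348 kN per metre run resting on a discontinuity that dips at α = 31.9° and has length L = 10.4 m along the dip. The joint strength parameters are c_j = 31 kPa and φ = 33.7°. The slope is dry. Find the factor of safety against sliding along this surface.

Resolving the block weight along and normal to the plane and applying the Mohr–Coulomb strength on the joint:
N' = W cosα = 348·cos31.9° = 295.4 kN/m
Driving force T = W sinα = 348·sin31.9° = 183.9 kN/m
Resisting force R = c_j·L + N'·tanφ = 31·10.4 + 295.4·tan33.7° = 322.4 + 197.0 = 519.4 kN/m
FS = R / T = 519.4 / 183.9 = 2.825

FS = 2.82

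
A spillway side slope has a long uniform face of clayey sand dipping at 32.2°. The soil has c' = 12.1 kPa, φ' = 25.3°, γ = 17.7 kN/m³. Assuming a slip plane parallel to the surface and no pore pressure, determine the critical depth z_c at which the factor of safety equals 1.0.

Setting FS = 1.00 in FS = [c' + γz cos²β tanφ'] / [γz sinβ cosβ] and solving for z:
z = c' / [γ cosβ (FS·sinβ − cosβ·tanφ')]
  = 12.1 / [17.7·cos32.2°·(1.00·sin32.2° − cos32.2°·tan25.3°)]
  = 12.1 / [17.7·0.8462·(1.00·0.5329 − 0.8462·0.4727)]
  = 12.1 / 1.9903 = 6.080 m

z_c = 6.08 m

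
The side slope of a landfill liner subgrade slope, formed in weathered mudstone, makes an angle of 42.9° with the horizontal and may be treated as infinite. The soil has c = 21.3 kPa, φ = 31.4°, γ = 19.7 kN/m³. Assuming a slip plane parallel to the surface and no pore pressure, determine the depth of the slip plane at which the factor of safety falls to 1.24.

Setting FS = 1.24 in FS = [c + γz cos²β tanφ] / [γz sinβ cosβ] and solving for z:
z = c / [γ cosβ (FS·sinβ − cosβ·tanφ)]
  = 21.3 / [19.7·cos42.9°·(1.24·sin42.9° − cos42.9°·tan31.4°)]
  = 21.3 / [19.7·0.7325·(1.24·0.6807 − 0.7325·0.6104)]
  = 21.3 / 5.7284 = 3.718 m

z = 3.72 m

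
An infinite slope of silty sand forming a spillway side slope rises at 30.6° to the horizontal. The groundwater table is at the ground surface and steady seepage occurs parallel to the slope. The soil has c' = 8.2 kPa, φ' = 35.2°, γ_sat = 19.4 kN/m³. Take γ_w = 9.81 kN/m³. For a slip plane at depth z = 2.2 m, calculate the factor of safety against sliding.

With seepage parallel to the slope and the water table at the surface, the effective normal stress on the slip plane uses the buoyant unit weight γ' = γ_sat − γ_w while the driving shear stress uses γ_sat:
FS = [c' + γ' z cos²β tanφ'] / [γ_sat z sinβ cosβ]
γ' = 19.4 − 9.81 = 9.59 kN/m³
Numerator = 8.2 + 9.59·2.2·cos²30.6°·tan35.2° = 8.2 + 9.59·2.2·0.7409·0.7054 = 19.226 kPa
Denominator = 19.4·2.2·sin30.6°·cos30.6° = 19.4·2.2·0.5090·0.8607 = 18.700 kPa
FS = 19.226 / 18.700 = 1.028

FS = 1.03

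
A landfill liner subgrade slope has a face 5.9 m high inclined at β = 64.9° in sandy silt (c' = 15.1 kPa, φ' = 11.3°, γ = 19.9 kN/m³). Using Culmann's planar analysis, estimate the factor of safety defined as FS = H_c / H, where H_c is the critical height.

H_c = (4c'/γ) · sinβ cosφ' / [1 − cos(β − φ')]
    = (4·15.1/19.9) · sin64.9°·cos11.3° / [1 − cos53.6°]
    = 3.035 · 0.8880 / 0.4066 = 6.63 m
FS = H_c / H = 6.63 / 5.9 = 1.124

FS = 1.12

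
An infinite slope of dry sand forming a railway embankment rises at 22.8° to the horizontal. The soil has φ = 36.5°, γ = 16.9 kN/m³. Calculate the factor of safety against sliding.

For a dry cohesionless infinite slope the factor of safety is FS = tanφ / tanβ.
FS = tan36.5° / tan22.8° = 0.7400 / 0.4204 = 1.760

FS = 1.76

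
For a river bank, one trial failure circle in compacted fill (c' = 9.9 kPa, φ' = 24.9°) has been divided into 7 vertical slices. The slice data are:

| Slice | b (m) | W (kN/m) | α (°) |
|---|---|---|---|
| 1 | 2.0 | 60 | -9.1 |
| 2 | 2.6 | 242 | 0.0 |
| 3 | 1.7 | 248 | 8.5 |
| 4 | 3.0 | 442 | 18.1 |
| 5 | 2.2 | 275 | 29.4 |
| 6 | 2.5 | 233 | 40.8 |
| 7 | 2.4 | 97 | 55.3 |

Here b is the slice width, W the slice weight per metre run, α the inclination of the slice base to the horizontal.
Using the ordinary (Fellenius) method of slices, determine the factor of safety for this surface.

Ordinary method of slices: FS = Σ[c'·Δl_i + (W_i cosα_i)·tanφ'] / Σ W_i sinα_i, with Δl_i = b_i / cosα_i.
Slice 1: Δl = 2.0/cos(-9.1°) = 2.025 m; N'_1 = 60·cos(-9.1°) = 59.2; c'Δl = 20.05; W sinα = -9.5
Slice 2: Δl = 2.6/cos0.0° = 2.600 m; N'_2 = 242·cos0.0° = 242.0; c'Δl = 25.74; W sinα = 0.0
Slice 3: Δl = 1.7/cos8.5° = 1.719 m; N'_3 = 248·cos8.5° = 245.3; c'Δl = 17.02; W sinα = 36.7
Slice 4: Δl = 3.0/cos18.1° = 3.156 m; N'_4 = 442·cos18.1° = 420.1; c'Δl = 31.25; W sinα = 137.3
Slice 5: Δl = 2.2/cos29.4° = 2.525 m; N'_5 = 275·cos29.4° = 239.6; c'Δl = 25.00; W sinα = 135.0
Slice 6: Δl = 2.5/cos40.8° = 3.303 m; N'_6 = 233·cos40.8° = 176.4; c'Δl = 32.70; W sinα = 152.2
Slice 7: Δl = 2.4/cos55.3° = 4.216 m; N'_7 = 97·cos55.3° = 55.2; c'Δl = 41.74; W sinα = 79.7
Σc'Δl = 193.5 kN/m; ΣN' = 1437.8 kN/m; ΣW sinα = 531.5 kN/m
Resisting = 193.5 + 1437.8·tan24.9° = 193.5 + 667.4 = 860.9 kN/m
FS = 860.9 / 531.5 = 1.620

FS = 1.62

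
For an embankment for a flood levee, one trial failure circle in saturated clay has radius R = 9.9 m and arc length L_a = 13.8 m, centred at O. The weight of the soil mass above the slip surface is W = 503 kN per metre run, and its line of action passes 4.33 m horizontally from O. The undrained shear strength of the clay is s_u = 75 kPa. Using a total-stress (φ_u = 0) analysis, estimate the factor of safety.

Taking moments about the centre O, the resisting moment is provided by the undrained shear strength acting along the arc:
M_R = s_u·L_a·R = 75·13.80·9.9 = 10246.5 kN·m/m
M_D = W·d = 503·4.33 = 2178.0 kN·m/m
FS = M_R / M_D = 10246.5 / 2178.0 = 4.705

FS = 4.70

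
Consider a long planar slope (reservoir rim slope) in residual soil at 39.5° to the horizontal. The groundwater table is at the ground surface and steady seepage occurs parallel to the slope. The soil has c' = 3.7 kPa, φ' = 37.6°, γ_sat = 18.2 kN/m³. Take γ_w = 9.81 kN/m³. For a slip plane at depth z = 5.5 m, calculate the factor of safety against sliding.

FS = 0.51

With seepage parallel to the slope and the water table at the surface, the effective normal stress on the slip plane uses the buoyant unit weight γ' = γ_sat − γ_w while the driving shear stress uses γ_sat:
FS = [c' + γ' z cos²β tanφ'] / [γ_sat z sinβ cosβ]
γ' = 18.2 − 9.81 = 8.39 kN/m³
Numerator = 3.7 + 8.39·5.5·cos²39.5°·tan37.6° = 3.7 + 8.39·5.5·0.5954·0.7701 = 24.859 kPa
Denominator = 18.2·5.5·sin39.5°·cos39.5° = 18.2·5.5·0.6361·0.7716 = 49.130 kPa
FS = 24.859 / 49.130 = 0.506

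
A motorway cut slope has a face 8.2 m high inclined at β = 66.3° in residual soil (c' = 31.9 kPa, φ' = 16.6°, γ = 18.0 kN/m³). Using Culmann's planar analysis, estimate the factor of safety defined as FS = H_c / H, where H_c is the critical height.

FS = 2.15

H_c = (4c'/γ) · sinβ cosφ' / [1 − cos(β − φ')]
    = (4·31.9/18.0) · sin66.3°·cos16.6° / [1 − cos49.7°]
    = 7.089 · 0.8775 / 0.3532 = 17.61 m
FS = H_c / H = 17.61 / 8.2 = 2.148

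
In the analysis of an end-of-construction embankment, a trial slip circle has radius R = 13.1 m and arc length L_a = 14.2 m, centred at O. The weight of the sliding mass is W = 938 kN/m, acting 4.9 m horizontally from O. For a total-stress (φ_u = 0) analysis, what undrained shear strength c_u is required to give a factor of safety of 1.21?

c_u = 29.9 kPa

FS = c_u·L_a·R / (W·d), so c_u = FS·W·d / (L_a·R).
c_u = 1.21·938·4.9 / (14.20·13.1) = 5561.4 / 186.02 = 29.90 kPa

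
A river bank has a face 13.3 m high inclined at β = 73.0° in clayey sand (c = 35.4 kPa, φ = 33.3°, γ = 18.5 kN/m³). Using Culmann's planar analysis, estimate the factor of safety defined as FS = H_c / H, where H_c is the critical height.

H_c = (4c/γ) · sinβ cosφ / [1 − cos(β − φ)]
    = (4·35.4/18.5) · sin73.0°·cos33.3° / [1 − cos39.7°]
    = 7.654 · 0.7993 / 0.2306 = 26.53 m
FS = H_c / H = 26.53 / 13.3 = 1.995

FS = 1.99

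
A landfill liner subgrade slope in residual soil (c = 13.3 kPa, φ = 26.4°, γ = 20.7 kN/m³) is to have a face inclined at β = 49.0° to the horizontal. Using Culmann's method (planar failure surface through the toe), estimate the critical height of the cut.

H_c = 22.62 m

Culmann's analysis gives the critical failure plane at α_cr = (β + φ)/2 = (49.0 + 26.4)/2 = 37.7°, and the critical height
H_c = (4c/γ) · sinβ cosφ / [1 − cos(β − φ)]
    = (4·13.3/20.7) · sin49.0°·cos26.4° / [1 − cos(22.6°)]
    = 2.570 · 0.7547·0.8957 / [1 − 0.9232]
    = 2.570 · 0.6760 / 0.0768
    = 22.62 m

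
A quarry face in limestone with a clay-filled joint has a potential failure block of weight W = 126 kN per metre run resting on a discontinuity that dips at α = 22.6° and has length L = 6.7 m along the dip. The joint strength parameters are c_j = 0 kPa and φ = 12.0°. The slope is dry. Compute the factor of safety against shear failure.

FS = 0.51

Resolving the block weight along and normal to the plane and applying the Mohr–Coulomb strength on the joint:
N' = W cosα = 126·cos22.6° = 116.3 kN/m
Driving force T = W sinα = 126·sin22.6° = 48.4 kN/m
Resisting force R = c_j·L + N'·tanφ = 0·6.7 + 116.3·tan12.0° = 0.0 + 24.7 = 24.7 kN/m
FS = R / T = 24.7 / 48.4 = 0.511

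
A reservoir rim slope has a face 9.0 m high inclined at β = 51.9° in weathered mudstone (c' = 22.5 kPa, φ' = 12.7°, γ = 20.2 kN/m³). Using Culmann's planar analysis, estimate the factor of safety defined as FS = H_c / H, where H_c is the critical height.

H_c = (4c'/γ) · sinβ cosφ' / [1 − cos(β − φ')]
    = (4·22.5/20.2) · sin51.9°·cos12.7° / [1 − cos39.2°]
    = 4.455 · 0.7677 / 0.2251 = 15.20 m
FS = H_c / H = 15.20 / 9.0 = 1.689

FS = 1.69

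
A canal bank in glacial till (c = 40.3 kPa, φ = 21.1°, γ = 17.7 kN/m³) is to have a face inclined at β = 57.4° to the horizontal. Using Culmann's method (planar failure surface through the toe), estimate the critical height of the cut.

Culmann's analysis gives the critical failure plane at α_cr = (β + φ)/2 = (57.4 + 21.1)/2 = 39.2°, and the critical height
H_c = (4c/γ) · sinβ cosφ / [1 − cos(β − φ)]
    = (4·40.3/17.7) · sin57.4°·cos21.1° / [1 − cos(36.3°)]
    = 9.107 · 0.8425·0.9330 / [1 − 0.8059]
    = 9.107 · 0.7860 / 0.1941
    = 36.88 m

H_c = 36.88 m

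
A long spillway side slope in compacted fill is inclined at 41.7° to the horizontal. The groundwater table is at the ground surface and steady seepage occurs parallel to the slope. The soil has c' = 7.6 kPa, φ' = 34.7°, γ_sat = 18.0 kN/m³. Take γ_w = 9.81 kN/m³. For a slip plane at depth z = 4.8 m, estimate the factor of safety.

FS = 0.53

With seepage parallel to the slope and the water table at the surface, the effective normal stress on the slip plane uses the buoyant unit weight γ' = γ_sat − γ_w while the driving shear stress uses γ_sat:
FS = [c' + γ' z cos²β tanφ'] / [γ_sat z sinβ cosβ]
γ' = 18.0 − 9.81 = 8.19 kN/m³
Numerator = 7.6 + 8.19·4.8·cos²41.7°·tan34.7° = 7.6 + 8.19·4.8·0.5575·0.6924 = 22.775 kPa
Denominator = 18.0·4.8·sin41.7°·cos41.7° = 18.0·4.8·0.6652·0.7466 = 42.914 kPa
FS = 22.775 / 42.914 = 0.531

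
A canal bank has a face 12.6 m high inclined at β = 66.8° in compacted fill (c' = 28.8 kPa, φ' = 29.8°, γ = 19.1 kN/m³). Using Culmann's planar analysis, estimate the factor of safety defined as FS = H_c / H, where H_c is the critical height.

FS = 1.90

H_c = (4c'/γ) · sinβ cosφ' / [1 − cos(β − φ')]
    = (4·28.8/19.1) · sin66.8°·cos29.8° / [1 − cos37.0°]
    = 6.031 · 0.7976 / 0.2014 = 23.89 m
FS = H_c / H = 23.89 / 12.6 = 1.896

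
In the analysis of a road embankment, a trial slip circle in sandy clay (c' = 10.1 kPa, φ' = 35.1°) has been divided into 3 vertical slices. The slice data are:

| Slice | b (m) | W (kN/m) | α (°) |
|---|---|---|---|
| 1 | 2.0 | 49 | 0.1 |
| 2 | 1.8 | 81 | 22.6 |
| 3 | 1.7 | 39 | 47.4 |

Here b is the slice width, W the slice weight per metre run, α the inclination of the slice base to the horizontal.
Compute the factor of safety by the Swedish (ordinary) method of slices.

FS = 2.85

Ordinary method of slices: FS = Σ[c'·Δl_i + (W_i cosα_i)·tanφ'] / Σ W_i sinα_i, with Δl_i = b_i / cosα_i.
Slice 1: Δl = 2.0/cos0.1° = 2.000 m; N'_1 = 49·cos0.1° = 49.0; c'Δl = 20.20; W sinα = 0.1
Slice 2: Δl = 1.8/cos22.6° = 1.950 m; N'_2 = 81·cos22.6° = 74.8; c'Δl = 19.69; W sinα = 31.1
Slice 3: Δl = 1.7/cos47.4° = 2.512 m; N'_3 = 39·cos47.4° = 26.4; c'Δl = 25.37; W sinα = 28.7
Σc'Δl = 65.3 kN/m; ΣN' = 150.2 kN/m; ΣW sinα = 59.9 kN/m
Resisting = 65.3 + 150.2·tan35.1° = 65.3 + 105.5 = 170.8 kN/m
FS = 170.8 / 59.9 = 2.851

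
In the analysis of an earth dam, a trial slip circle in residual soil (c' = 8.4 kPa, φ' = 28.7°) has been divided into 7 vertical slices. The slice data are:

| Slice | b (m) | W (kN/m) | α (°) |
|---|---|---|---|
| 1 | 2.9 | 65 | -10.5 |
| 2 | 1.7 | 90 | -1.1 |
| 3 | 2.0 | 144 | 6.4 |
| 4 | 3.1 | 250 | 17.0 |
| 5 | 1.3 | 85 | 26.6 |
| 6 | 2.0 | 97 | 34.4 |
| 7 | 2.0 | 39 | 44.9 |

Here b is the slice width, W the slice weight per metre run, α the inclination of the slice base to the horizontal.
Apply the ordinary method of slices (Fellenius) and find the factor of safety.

Ordinary method of slices: FS = Σ[c'·Δl_i + (W_i cosα_i)·tanφ'] / Σ W_i sinα_i, with Δl_i = b_i / cosα_i.
Slice 1: Δl = 2.9/cos(-10.5°) = 2.949 m; N'_1 = 65·cos(-10.5°) = 63.9; c'Δl = 24.77; W sinα = -11.8
Slice 2: Δl = 1.7/cos(-1.1°) = 1.700 m; N'_2 = 90·cos(-1.1°) = 90.0; c'Δl = 14.28; W sinα = -1.7
Slice 3: Δl = 2.0/cos6.4° = 2.013 m; N'_3 = 144·cos6.4° = 143.1; c'Δl = 16.91; W sinα = 16.1
Slice 4: Δl = 3.1/cos17.0° = 3.242 m; N'_4 = 250·cos17.0° = 239.1; c'Δl = 27.23; W sinα = 73.1
Slice 5: Δl = 1.3/cos26.6° = 1.454 m; N'_5 = 85·cos26.6° = 76.0; c'Δl = 12.21; W sinα = 38.1
Slice 6: Δl = 2.0/cos34.4° = 2.424 m; N'_6 = 97·cos34.4° = 80.0; c'Δl = 20.36; W sinα = 54.8
Slice 7: Δl = 2.0/cos44.9° = 2.824 m; N'_7 = 39·cos44.9° = 27.6; c'Δl = 23.72; W sinα = 27.5
Σc'Δl = 139.5 kN/m; ΣN' = 719.7 kN/m; ΣW sinα = 196.0 kN/m
Resisting = 139.5 + 719.7·tan28.7° = 139.5 + 394.0 = 533.5 kN/m
FS = 533.5 / 196.0 = 2.723

FS = 2.72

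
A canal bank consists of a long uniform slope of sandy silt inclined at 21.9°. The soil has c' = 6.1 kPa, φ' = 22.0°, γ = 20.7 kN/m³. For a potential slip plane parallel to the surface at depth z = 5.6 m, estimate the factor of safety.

For an infinite slope with a slip plane parallel to the surface (no pore pressure): FS = [c' + γz cos²β tanφ'] / [γz sinβ cosβ].
γz = 20.7·5.6 = 115.92 kN/m²
Numerator = 6.1 + 115.92·cos²21.9°·tan22.0° = 6.1 + 115.92·0.8609·0.4040 = 46.419 kPa
Denominator = 115.92·sin21.9°·cos21.9° = 115.92·0.3730·0.9278 = 40.117 kPa
FS = 46.419 / 40.117 = 1.157

FS = 1.16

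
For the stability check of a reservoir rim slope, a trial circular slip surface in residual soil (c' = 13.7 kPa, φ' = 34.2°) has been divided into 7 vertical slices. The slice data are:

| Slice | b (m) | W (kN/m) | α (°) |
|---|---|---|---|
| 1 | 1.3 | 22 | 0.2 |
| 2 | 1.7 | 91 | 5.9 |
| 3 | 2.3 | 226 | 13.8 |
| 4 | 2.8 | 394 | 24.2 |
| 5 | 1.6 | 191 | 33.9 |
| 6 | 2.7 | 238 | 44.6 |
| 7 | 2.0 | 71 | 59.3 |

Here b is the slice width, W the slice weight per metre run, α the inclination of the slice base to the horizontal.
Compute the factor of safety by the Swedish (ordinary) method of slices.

FS = 1.72

Ordinary method of slices: FS = Σ[c'·Δl_i + (W_i cosα_i)·tanφ'] / Σ W_i sinα_i, with Δl_i = b_i / cosα_i.
Slice 1: Δl = 1.3/cos0.2° = 1.300 m; N'_1 = 22·cos0.2° = 22.0; c'Δl = 17.81; W sinα = 0.1
Slice 2: Δl = 1.7/cos5.9° = 1.709 m; N'_2 = 91·cos5.9° = 90.5; c'Δl = 23.41; W sinα = 9.4
Slice 3: Δl = 2.3/cos13.8° = 2.368 m; N'_3 = 226·cos13.8° = 219.5; c'Δl = 32.45; W sinα = 53.9
Slice 4: Δl = 2.8/cos24.2° = 3.070 m; N'_4 = 394·cos24.2° = 359.4; c'Δl = 42.06; W sinα = 161.5
Slice 5: Δl = 1.6/cos33.9° = 1.928 m; N'_5 = 191·cos33.9° = 158.5; c'Δl = 26.41; W sinα = 106.5
Slice 6: Δl = 2.7/cos44.6° = 3.792 m; N'_6 = 238·cos44.6° = 169.5; c'Δl = 51.95; W sinα = 167.1
Slice 7: Δl = 2.0/cos59.3° = 3.917 m; N'_7 = 71·cos59.3° = 36.2; c'Δl = 53.67; W sinα = 61.0
Σc'Δl = 247.8 kN/m; ΣN' = 1055.6 kN/m; ΣW sinα = 559.5 kN/m
Resisting = 247.8 + 1055.6·tan34.2° = 247.8 + 717.4 = 965.1 kN/m
FS = 965.1 / 559.5 = 1.725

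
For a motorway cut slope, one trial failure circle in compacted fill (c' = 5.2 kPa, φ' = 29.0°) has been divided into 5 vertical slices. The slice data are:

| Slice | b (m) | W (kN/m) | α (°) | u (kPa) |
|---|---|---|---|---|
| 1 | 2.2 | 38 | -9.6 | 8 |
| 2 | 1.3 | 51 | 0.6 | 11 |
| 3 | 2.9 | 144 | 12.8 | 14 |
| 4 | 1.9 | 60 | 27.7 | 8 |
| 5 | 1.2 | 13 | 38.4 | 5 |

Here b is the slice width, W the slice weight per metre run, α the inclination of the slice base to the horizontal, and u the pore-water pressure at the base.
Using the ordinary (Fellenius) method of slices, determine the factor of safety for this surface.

FS = 2.58

Ordinary method of slices: FS = Σ[c'·Δl_i + (W_i cosα_i − u_i·Δl_i)·tanφ'] / Σ W_i sinα_i, with Δl_i = b_i / cosα_i.
Slice 1: Δl = 2.2/cos(-9.6°) = 2.231 m; N'_1 = 38·cos(-9.6°) − 8·2.231 = 19.6; c'Δl = 11.60; W sinα = -6.3
Slice 2: Δl = 1.3/cos0.6° = 1.300 m; N'_2 = 51·cos0.6° − 11·1.300 = 36.7; c'Δl = 6.76; W sinα = 0.5
Slice 3: Δl = 2.9/cos12.8° = 2.974 m; N'_3 = 144·cos12.8° − 14·2.974 = 98.8; c'Δl = 15.46; W sinα = 31.9
Slice 4: Δl = 1.9/cos27.7° = 2.146 m; N'_4 = 60·cos27.7° − 8·2.146 = 36.0; c'Δl = 11.16; W sinα = 27.9
Slice 5: Δl = 1.2/cos38.4° = 1.531 m; N'_5 = 13·cos38.4° − 5·1.531 = 2.5; c'Δl = 7.96; W sinα = 8.1
Σc'Δl = 52.9 kN/m; ΣN' = 193.6 kN/m; ΣW sinα = 62.1 kN/m
Resisting = 52.9 + 193.6·tan29.0° = 52.9 + 107.3 = 160.3 kN/m
FS = 160.3 / 62.1 = 2.582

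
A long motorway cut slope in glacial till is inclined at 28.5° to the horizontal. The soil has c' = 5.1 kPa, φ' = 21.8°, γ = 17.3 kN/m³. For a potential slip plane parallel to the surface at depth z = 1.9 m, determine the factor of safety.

FS = 1.11

For an infinite slope with a slip plane parallel to the surface (no pore pressure): FS = [c' + γz cos²β tanφ'] / [γz sinβ cosβ].
γz = 17.3·1.9 = 32.87 kN/m²
Numerator = 5.1 + 32.87·cos²28.5°·tan21.8° = 5.1 + 32.87·0.7723·0.4000 = 15.254 kPa
Denominator = 32.87·sin28.5°·cos28.5° = 32.87·0.4772·0.8788 = 13.784 kPa
FS = 15.254 / 13.784 = 1.107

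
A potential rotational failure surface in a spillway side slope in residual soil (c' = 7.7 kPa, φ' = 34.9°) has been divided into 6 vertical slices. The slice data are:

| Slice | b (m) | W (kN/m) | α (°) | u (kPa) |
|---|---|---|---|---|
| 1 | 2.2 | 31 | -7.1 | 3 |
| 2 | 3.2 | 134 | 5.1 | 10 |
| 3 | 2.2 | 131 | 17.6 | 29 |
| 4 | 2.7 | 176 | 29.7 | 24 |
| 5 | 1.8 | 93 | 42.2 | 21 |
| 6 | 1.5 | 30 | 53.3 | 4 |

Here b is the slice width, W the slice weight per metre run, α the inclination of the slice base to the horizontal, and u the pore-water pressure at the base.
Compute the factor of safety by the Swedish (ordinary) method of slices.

Ordinary method of slices: FS = Σ[c'·Δl_i + (W_i cosα_i − u_i·Δl_i)·tanφ'] / Σ W_i sinα_i, with Δl_i = b_i / cosα_i.
Slice 1: Δl = 2.2/cos(-7.1°) = 2.217 m; N'_1 = 31·cos(-7.1°) − 3·2.217 = 24.1; c'Δl = 17.07; W sinα = -3.8
Slice 2: Δl = 3.2/cos5.1° = 3.213 m; N'_2 = 134·cos5.1° − 10·3.213 = 101.3; c'Δl = 24.74; W sinα = 11.9
Slice 3: Δl = 2.2/cos17.6° = 2.308 m; N'_3 = 131·cos17.6° − 29·2.308 = 57.9; c'Δl = 17.77; W sinα = 39.6
Slice 4: Δl = 2.7/cos29.7° = 3.108 m; N'_4 = 176·cos29.7° − 24·3.108 = 78.3; c'Δl = 23.93; W sinα = 87.2
Slice 5: Δl = 1.8/cos42.2° = 2.430 m; N'_5 = 93·cos42.2° − 21·2.430 = 17.9; c'Δl = 18.71; W sinα = 62.5
Slice 6: Δl = 1.5/cos53.3° = 2.510 m; N'_6 = 30·cos53.3° − 4·2.510 = 7.9; c'Δl = 19.33; W sinα = 24.1
Σc'Δl = 121.6 kN/m; ΣN' = 287.4 kN/m; ΣW sinα = 221.4 kN/m
Resisting = 121.6 + 287.4·tan34.9° = 121.6 + 200.5 = 322.1 kN/m
FS = 322.1 / 221.4 = 1.455

FS = 1.45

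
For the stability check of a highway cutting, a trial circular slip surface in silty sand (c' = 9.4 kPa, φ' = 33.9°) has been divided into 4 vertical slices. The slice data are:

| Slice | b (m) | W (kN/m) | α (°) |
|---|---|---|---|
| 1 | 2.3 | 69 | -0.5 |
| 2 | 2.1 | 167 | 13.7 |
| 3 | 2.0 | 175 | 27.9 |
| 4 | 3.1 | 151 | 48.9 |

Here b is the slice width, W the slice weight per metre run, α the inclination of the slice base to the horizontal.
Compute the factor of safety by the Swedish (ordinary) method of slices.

Ordinary method of slices: FS = Σ[c'·Δl_i + (W_i cosα_i)·tanφ'] / Σ W_i sinα_i, with Δl_i = b_i / cosα_i.
Slice 1: Δl = 2.3/cos(-0.5°) = 2.300 m; N'_1 = 69·cos(-0.5°) = 69.0; c'Δl = 21.62; W sinα = -0.6
Slice 2: Δl = 2.1/cos13.7° = 2.161 m; N'_2 = 167·cos13.7° = 162.2; c'Δl = 20.32; W sinα = 39.6
Slice 3: Δl = 2.0/cos27.9° = 2.263 m; N'_3 = 175·cos27.9° = 154.7; c'Δl = 21.27; W sinα = 81.9
Slice 4: Δl = 3.1/cos48.9° = 4.716 m; N'_4 = 151·cos48.9° = 99.3; c'Δl = 44.33; W sinα = 113.8
Σc'Δl = 107.5 kN/m; ΣN' = 485.2 kN/m; ΣW sinα = 234.6 kN/m
Resisting = 107.5 + 485.2·tan33.9° = 107.5 + 326.0 = 433.6 kN/m
FS = 433.6 / 234.6 = 1.848

FS = 1.85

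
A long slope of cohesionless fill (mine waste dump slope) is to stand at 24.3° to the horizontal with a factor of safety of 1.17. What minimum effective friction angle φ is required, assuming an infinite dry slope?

φ = 27.8°

FS = tanφ/tanβ ⇒ tanφ = FS · tanβ = 1.17 · tan24.3° = 0.5283
φ = arctan(0.5283) = 27.85°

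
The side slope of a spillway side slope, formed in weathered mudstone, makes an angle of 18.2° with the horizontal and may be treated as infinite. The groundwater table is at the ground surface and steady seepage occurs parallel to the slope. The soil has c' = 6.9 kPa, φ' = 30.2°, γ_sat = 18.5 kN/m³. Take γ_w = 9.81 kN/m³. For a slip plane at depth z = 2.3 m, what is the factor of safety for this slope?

FS = 1.38

With seepage parallel to the slope and the water table at the surface, the effective normal stress on the slip plane uses the buoyant unit weight γ' = γ_sat − γ_w while the driving shear stress uses γ_sat:
FS = [c' + γ' z cos²β tanφ'] / [γ_sat z sinβ cosβ]
γ' = 18.5 − 9.81 = 8.69 kN/m³
Numerator = 6.9 + 8.69·2.3·cos²18.2°·tan30.2° = 6.9 + 8.69·2.3·0.9024·0.5820 = 17.398 kPa
Denominator = 18.5·2.3·sin18.2°·cos18.2° = 18.5·2.3·0.3123·0.9500 = 12.625 kPa
FS = 17.398 / 12.625 = 1.378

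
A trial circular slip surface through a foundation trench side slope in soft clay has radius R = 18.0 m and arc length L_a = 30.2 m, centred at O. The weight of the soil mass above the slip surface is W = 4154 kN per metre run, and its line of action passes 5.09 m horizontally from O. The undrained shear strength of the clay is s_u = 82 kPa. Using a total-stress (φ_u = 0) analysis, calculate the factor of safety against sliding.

FS = 2.11

Taking moments about the centre O, the resisting moment is provided by the undrained shear strength acting along the arc:
M_R = s_u·L_a·R = 82·30.20·18.0 = 44575.2 kN·m/m
M_D = W·d = 4154·5.09 = 21143.9 kN·m/m
FS = M_R / M_D = 44575.2 / 21143.9 = 2.108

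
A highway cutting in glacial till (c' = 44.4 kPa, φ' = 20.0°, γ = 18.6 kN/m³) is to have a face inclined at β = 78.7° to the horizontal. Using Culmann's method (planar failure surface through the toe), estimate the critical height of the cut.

Culmann's analysis gives the critical failure plane at α_cr = (β + φ')/2 = (78.7 + 20.0)/2 = 49.4°, and the critical height
H_c = (4c'/γ) · sinβ cosφ' / [1 − cos(β − φ')]
    = (4·44.4/18.6) · sin78.7°·cos20.0° / [1 − cos(58.7°)]
    = 9.548 · 0.9806·0.9397 / [1 − 0.5195]
    = 9.548 · 0.9215 / 0.4805
    = 18.31 m

H_c = 18.31 m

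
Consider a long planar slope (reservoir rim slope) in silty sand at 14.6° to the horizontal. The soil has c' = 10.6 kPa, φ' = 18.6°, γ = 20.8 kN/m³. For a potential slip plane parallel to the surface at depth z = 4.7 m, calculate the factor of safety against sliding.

FS = 1.74

For an infinite slope with a slip plane parallel to the surface (no pore pressure): FS = [c' + γz cos²β tanφ'] / [γz sinβ cosβ].
γz = 20.8·4.7 = 97.76 kN/m²
Numerator = 10.6 + 97.76·cos²14.6°·tan18.6° = 10.6 + 97.76·0.9365·0.3365 = 41.409 kPa
Denominator = 97.76·sin14.6°·cos14.6° = 97.76·0.2521·0.9677 = 23.847 kPa
FS = 41.409 / 23.847 = 1.736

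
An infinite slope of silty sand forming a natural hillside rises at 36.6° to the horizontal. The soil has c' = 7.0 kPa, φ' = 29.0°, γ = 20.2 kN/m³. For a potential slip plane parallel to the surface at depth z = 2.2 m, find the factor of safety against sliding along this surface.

FS = 1.08

For an infinite slope with a slip plane parallel to the surface (no pore pressure): FS = [c' + γz cos²β tanφ'] / [γz sinβ cosβ].
γz = 20.2·2.2 = 44.44 kN/m²
Numerator = 7.0 + 44.44·cos²36.6°·tan29.0° = 7.0 + 44.44·0.6445·0.5543 = 22.877 kPa
Denominator = 44.44·sin36.6°·cos36.6° = 44.44·0.5962·0.8028 = 21.272 kPa
FS = 22.877 / 21.272 = 1.075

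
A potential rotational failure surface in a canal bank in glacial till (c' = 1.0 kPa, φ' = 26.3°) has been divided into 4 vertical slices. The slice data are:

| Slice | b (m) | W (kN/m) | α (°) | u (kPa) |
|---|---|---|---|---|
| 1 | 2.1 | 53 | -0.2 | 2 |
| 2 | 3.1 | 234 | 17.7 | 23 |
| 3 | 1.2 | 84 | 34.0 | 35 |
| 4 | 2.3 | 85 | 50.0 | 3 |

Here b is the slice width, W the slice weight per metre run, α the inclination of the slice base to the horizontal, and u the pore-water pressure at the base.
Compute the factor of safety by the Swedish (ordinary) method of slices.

Ordinary method of slices: FS = Σ[c'·Δl_i + (W_i cosα_i − u_i·Δl_i)·tanφ'] / Σ W_i sinα_i, with Δl_i = b_i / cosα_i.
Slice 1: Δl = 2.1/cos(-0.2°) = 2.100 m; N'_1 = 53·cos(-0.2°) − 2·2.100 = 48.8; c'Δl = 2.10; W sinα = -0.2
Slice 2: Δl = 3.1/cos17.7° = 3.254 m; N'_2 = 234·cos17.7° − 23·3.254 = 148.1; c'Δl = 3.25; W sinα = 71.1
Slice 3: Δl = 1.2/cos34.0° = 1.447 m; N'_3 = 84·cos34.0° − 35·1.447 = 19.0; c'Δl = 1.45; W sinα = 47.0
Slice 4: Δl = 2.3/cos50.0° = 3.578 m; N'_4 = 85·cos50.0° − 3·3.578 = 43.9; c'Δl = 3.58; W sinα = 65.1
Σc'Δl = 10.4 kN/m; ΣN' = 259.8 kN/m; ΣW sinα = 183.0 kN/m
Resisting = 10.4 + 259.8·tan26.3° = 10.4 + 128.4 = 138.8 kN/m
FS = 138.8 / 183.0 = 0.758

FS = 0.76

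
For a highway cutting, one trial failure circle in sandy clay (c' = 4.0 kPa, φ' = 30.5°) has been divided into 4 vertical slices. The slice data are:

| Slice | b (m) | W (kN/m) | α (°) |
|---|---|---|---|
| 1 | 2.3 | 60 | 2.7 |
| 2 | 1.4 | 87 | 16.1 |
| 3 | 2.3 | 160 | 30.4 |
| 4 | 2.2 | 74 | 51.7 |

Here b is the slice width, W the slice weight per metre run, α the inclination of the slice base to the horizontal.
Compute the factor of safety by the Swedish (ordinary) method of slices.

Ordinary method of slices: FS = Σ[c'·Δl_i + (W_i cosα_i)·tanφ'] / Σ W_i sinα_i, with Δl_i = b_i / cosα_i.
Slice 1: Δl = 2.3/cos2.7° = 2.303 m; N'_1 = 60·cos2.7° = 59.9; c'Δl = 9.21; W sinα = 2.8
Slice 2: Δl = 1.4/cos16.1° = 1.457 m; N'_2 = 87·cos16.1° = 83.6; c'Δl = 5.83; W sinα = 24.1
Slice 3: Δl = 2.3/cos30.4° = 2.667 m; N'_3 = 160·cos30.4° = 138.0; c'Δl = 10.67; W sinα = 81.0
Slice 4: Δl = 2.2/cos51.7° = 3.550 m; N'_4 = 74·cos51.7° = 45.9; c'Δl = 14.20; W sinα = 58.1
Σc'Δl = 39.9 kN/m; ΣN' = 327.4 kN/m; ΣW sinα = 166.0 kN/m
Resisting = 39.9 + 327.4·tan30.5° = 39.9 + 192.8 = 232.7 kN/m
FS = 232.7 / 166.0 = 1.402

FS = 1.40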